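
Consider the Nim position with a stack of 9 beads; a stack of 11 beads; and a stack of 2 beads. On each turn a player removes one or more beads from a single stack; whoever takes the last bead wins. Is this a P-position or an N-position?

P-position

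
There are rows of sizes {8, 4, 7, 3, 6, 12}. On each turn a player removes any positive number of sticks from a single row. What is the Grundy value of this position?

2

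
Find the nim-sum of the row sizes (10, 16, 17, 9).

Nim-sum: 10 XOR 16 XOR 17 XOR 9 = 2.

2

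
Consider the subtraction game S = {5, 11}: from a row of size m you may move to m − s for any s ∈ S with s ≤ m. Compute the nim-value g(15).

Grundy values for subtraction set {5, 11}:
k:     0  1  2  3  4  5  6  7  8  9 10 11 12 13 14 15
g(k):  0  0  0  0  0  1  1  1  1  1  0  2  2  2  2  1
So g(15) = 1.

1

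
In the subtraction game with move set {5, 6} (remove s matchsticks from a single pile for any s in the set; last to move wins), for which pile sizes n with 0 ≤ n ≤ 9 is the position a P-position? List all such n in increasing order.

0, 1, 2, 3, 4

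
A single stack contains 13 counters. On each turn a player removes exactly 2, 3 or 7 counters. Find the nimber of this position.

Compute g(0), g(1), … for moves {2, 3, 7}:
k:     0  1  2  3  4  5  6  7  8  9 10 11 12 13
g(k):  0  0  1  1  2  0  0  1  1  2  0  0  1  1
So g(13) = 1.

1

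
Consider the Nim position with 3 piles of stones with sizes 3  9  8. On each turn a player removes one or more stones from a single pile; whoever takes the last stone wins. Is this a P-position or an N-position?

N-position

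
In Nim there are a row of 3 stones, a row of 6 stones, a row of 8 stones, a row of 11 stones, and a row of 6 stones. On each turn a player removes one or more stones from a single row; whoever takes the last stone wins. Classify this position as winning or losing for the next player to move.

Losing position

Nim-sum: 3 ⊕ 6 ⊕ 8 ⊕ 11 ⊕ 6 = 0.
The nim-sum is 0, so this is a P-position: the player to move is in a losing position under optimal play.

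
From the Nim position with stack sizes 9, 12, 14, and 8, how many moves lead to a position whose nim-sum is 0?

Nim-sum: 9 ^ 12 ^ 14 ^ 8 = 3.
The overall nim-sum is X = 3. A stack of size p has a winning move iff p XOR X < p (reduce it to p XOR X).
  9: 9 XOR 3 = 10 ≥ 9 — no move.
  12: 12 XOR 3 = 15 ≥ 12 — no move.
  14: 14 XOR 3 = 13 < 14 — winning move (to 13).
  8: 8 XOR 3 = 11 ≥ 8 — no move.
That gives 1 winning move.

1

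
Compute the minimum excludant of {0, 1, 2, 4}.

The values 0, 1, 2 are all present; 3 is the first non-negative integer missing from the set.

3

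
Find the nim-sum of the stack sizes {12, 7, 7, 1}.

13

Bitwise XOR of the heap sizes:
  1100  (12)
  0111  (7)
  0111  (7)
  0001  (1)
  ----
  1101  (13)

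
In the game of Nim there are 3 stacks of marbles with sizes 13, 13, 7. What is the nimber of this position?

7

In binary:
  1101  (13)
  1101  (13)
  0111  (7)
  ----
  0111  (7)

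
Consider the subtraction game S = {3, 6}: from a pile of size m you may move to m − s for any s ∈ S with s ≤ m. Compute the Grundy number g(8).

Grundy values for subtraction set {3, 6}:
k:     0  1  2  3  4  5  6  7  8
g(k):  0  0  0  1  1  1  2  2  2
So g(8) = 2.

2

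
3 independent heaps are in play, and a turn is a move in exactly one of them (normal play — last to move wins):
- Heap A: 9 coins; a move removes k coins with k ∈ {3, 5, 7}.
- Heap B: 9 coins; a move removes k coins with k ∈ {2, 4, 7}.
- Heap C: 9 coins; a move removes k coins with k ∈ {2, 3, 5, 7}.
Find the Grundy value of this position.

3

Grundy values for heap A (subtraction set {3, 5, 7}):
k:     0  1  2  3  4  5  6  7  8  9
g(k):  0  0  0  1  1  1  2  2  2  3
So g(9) = 3.
Grundy values for heap B (subtraction set {2, 4, 7}):
k:     0  1  2  3  4  5  6  7  8  9
g(k):  0  0  1  1  2  2  0  3  1  0
So g(9) = 0.
For heap C, compute g(0), g(1), … with moves {2, 3, 5, 7}:
g(0) = mex{} = 0
g(1) = mex{} = 0
g(2) = mex{0} = 1
g(3) = mex{0} = 1
g(4) = mex{0,1} = 2
g(5) = mex{0,1} = 2
g(6) = mex{0,1,2} = 3
g(7) = mex{0,1,2} = 3
g(8) = mex{0,1,2,3} = 4
g(9) = mex{1,2,3} = 0
So g(9) = 0.
The value of a disjunctive sum is the nim-sum of the parts.
Combined value = 3 ⊕ 0 ⊕ 0 = 3.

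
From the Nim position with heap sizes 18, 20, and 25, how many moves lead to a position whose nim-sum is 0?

3

In binary:
  10010  (18)
  10100  (20)
  11001  (25)
  -----
  11111  (31)
The overall nim-sum is X = 31. A heap of size p has a winning move iff p XOR X < p (reduce it to p XOR X).
  18: 18 XOR 31 = 13 < 18 — winning move (to 13).
  20: 20 XOR 31 = 11 < 20 — winning move (to 11).
  25: 25 XOR 31 = 6 < 25 — winning move (to 6).
That gives 3 winning moves.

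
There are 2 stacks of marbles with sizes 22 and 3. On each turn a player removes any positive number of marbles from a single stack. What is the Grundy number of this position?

Compute the nim-sum pairwise:
22 ⊕ 3 = 21

21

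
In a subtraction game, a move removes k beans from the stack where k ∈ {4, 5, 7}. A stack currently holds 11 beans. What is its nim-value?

Build the Grundy sequence with g(k) = mex{g(k−s) : s ∈ {4, 5, 7}, s ≤ k}:
g(0) = mex{} = 0
g(1) = mex{} = 0
g(2) = mex{} = 0
g(3) = mex{} = 0
g(4) = mex{0} = 1
g(5) = mex{0} = 1
g(6) = mex{0} = 1
g(7) = mex{0} = 1
g(8) = mex{0,1} = 2
g(9) = mex{0,1} = 2
g(10) = mex{0,1} = 2
g(11) = mex{1} = 0
So g(11) = 0.

0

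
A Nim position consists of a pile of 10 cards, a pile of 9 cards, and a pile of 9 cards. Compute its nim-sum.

10

Nim-sum: 10 ^ 9 ^ 9 = 10.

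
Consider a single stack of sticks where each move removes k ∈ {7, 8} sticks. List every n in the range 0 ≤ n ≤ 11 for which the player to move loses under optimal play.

0, 1, 2, 3, 4, 5, 6

Build the Grundy sequence with g(k) = mex{g(k−s) : s ∈ {7, 8}, s ≤ k}:
g(0) = mex{} = 0
g(1) = mex{} = 0
g(2) = mex{} = 0
g(3) = mex{} = 0
g(4) = mex{} = 0
g(5) = mex{} = 0
g(6) = mex{} = 0
g(7) = mex{0} = 1
g(8) = mex{0} = 1
g(9) = mex{0} = 1
g(10) = mex{0} = 1
g(11) = mex{0} = 1
The P-positions (g = 0) in 0..11 are 0, 1, 2, 3, 4, 5, 6.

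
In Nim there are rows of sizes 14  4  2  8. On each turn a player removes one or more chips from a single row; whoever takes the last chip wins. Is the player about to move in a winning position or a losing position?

Bitwise XOR of the heap sizes:
  1110  (14)
  0100  (4)
  0010  (2)
  1000  (8)
  ----
  0000  (0)
The nim-sum is 0, so this is a P-position: the player to move is in a losing position under optimal play.

Losing position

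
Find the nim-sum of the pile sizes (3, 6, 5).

0

Compute the nim-sum pairwise:
3 ⊕ 6 = 5
5 ⊕ 5 = 0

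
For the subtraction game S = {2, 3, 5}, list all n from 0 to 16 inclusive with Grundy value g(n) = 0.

0, 1, 7, 8, 14, 15

Compute g(0), g(1), … for moves {2, 3, 5}:
k:     0  1  2  3  4  5  6  7  8  9 10 11 12 13 14 15 16
g(k):  0  0  1  1  2  2  3  0  0  1  1  2  2  3  0  0  1
The P-positions (g = 0) in 0..16 are 0, 1, 7, 8, 14, 15.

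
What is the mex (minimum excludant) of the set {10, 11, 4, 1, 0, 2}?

3

The values 0, 1, 2 are all present; 3 is the first non-negative integer missing from the set.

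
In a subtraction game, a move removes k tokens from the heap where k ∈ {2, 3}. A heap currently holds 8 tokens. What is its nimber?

1

Compute g(0), g(1), … for moves {2, 3}:
g(0) = mex{} = 0
g(1) = mex{} = 0
g(2) = mex{0} = 1
g(3) = mex{0} = 1
g(4) = mex{0,1} = 2
g(5) = mex{1} = 0
g(6) = mex{1,2} = 0
g(7) = mex{0,2} = 1
g(8) = mex{0} = 1
So g(8) = 1.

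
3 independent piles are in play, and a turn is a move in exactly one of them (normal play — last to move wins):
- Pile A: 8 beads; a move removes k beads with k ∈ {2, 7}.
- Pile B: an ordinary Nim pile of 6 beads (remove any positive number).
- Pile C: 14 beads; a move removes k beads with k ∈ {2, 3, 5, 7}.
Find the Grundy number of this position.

Grundy values for pile A (subtraction set {2, 7}):
g(0) = mex{} = 0
g(1) = mex{} = 0
g(2) = mex{0} = 1
g(3) = mex{0} = 1
g(4) = mex{1} = 0
g(5) = mex{1} = 0
g(6) = mex{0} = 1
g(7) = mex{0} = 1
g(8) = mex{0,1} = 2
So g(8) = 2.
Pile B is a plain Nim pile of size 6, so its Grundy value is 6.
Build the Grundy sequence for pile C with g(k) = mex{g(k−s) : s ∈ {2, 3, 5, 7}, s ≤ k}:
g(0) = mex{} = 0
g(1) = mex{} = 0
g(2) = mex{0} = 1
g(3) = mex{0} = 1
g(4) = mex{0,1} = 2
g(5) = mex{0,1} = 2
g(6) = mex{0,1,2} = 3
g(7) = mex{0,1,2} = 3
g(8) = mex{0,1,2,3} = 4
g(9) = mex{1,2,3} = 0
g(10) = mex{1,2,3,4} = 0
g(11) = mex{0,2,3,4} = 1
g(12) = mex{0,2,3} = 1
g(13) = mex{0,1,3,4} = 2
g(14) = mex{0,1,3} = 2
So g(14) = 2.
The value of a disjunctive sum is the nim-sum of the parts.
Combined value = 2 ⊕ 6 ⊕ 2 = 6.

6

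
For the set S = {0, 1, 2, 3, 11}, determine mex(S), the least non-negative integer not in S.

4

The values 0, 1, 2, 3 are all present; 4 is the first non-negative integer missing from the set.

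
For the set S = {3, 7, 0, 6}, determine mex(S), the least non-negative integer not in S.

0 is in the set but 1 is not, so the mex is 1.

1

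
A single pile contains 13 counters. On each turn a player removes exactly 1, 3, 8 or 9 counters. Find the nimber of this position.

3

Compute g(0), g(1), … for moves {1, 3, 8, 9}:
g(0) = mex{} = 0
g(1) = mex{0} = 1
g(2) = mex{1} = 0
g(3) = mex{0} = 1
g(4) = mex{1} = 0
g(5) = mex{0} = 1
g(6) = mex{1} = 0
g(7) = mex{0} = 1
g(8) = mex{0,1} = 2
g(9) = mex{0,1,2} = 3
g(10) = mex{0,1,3} = 2
g(11) = mex{0,1,2} = 3
g(12) = mex{0,1,3} = 2
g(13) = mex{0,1,2} = 3
So g(13) = 3.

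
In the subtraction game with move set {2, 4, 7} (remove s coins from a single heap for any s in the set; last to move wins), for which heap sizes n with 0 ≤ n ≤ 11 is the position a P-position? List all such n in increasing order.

Grundy values for subtraction set {2, 4, 7}:
g(0) = mex{} = 0
g(1) = mex{} = 0
g(2) = mex{0} = 1
g(3) = mex{0} = 1
g(4) = mex{0,1} = 2
g(5) = mex{0,1} = 2
g(6) = mex{1,2} = 0
g(7) = mex{0,1,2} = 3
g(8) = mex{0,2} = 1
g(9) = mex{1,2,3} = 0
g(10) = mex{0,1} = 2
g(11) = mex{0,2,3} = 1
The P-positions (g = 0) in 0..11 are 0, 1, 6, 9.

0, 1, 6, 9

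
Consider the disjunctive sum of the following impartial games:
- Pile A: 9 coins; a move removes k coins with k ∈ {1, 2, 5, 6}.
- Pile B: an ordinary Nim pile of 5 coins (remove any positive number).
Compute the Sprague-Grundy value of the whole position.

Grundy values for pile A (subtraction set {1, 2, 5, 6}):
k:     0  1  2  3  4  5  6  7  8  9
g(k):  0  1  2  0  1  2  3  0  1  2
So g(9) = 2.
Pile B is a plain Nim pile of size 5, so its Grundy value is 5.
The value of a disjunctive sum is the nim-sum of the parts.
Combined value = 2 XOR 5 = 7.

7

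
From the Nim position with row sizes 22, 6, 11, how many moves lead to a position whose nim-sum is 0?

Nim-sum: 22 ^ 6 ^ 11 = 27.
The overall nim-sum is X = 27. A row of size p has a winning move iff p XOR X < p (reduce it to p XOR X).
  22: 22 XOR 27 = 13 < 22 — winning move (to 13).
  6: 6 XOR 27 = 29 ≥ 6 — no move.
  11: 11 XOR 27 = 16 ≥ 11 — no move.
That gives 1 winning move.

1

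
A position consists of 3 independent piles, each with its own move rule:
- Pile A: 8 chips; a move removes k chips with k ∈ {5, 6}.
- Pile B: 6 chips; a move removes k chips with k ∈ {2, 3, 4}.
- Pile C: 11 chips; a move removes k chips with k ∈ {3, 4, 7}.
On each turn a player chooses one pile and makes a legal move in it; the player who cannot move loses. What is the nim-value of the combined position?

1

Grundy values for pile A (subtraction set {5, 6}):
k:     0  1  2  3  4  5  6  7  8
g(k):  0  0  0  0  0  1  1  1  1
So g(8) = 1.
For pile B, compute g(0), g(1), … with moves {2, 3, 4}:
k:     0  1  2  3  4  5  6
g(k):  0  0  1  1  2  2  0
So g(6) = 0.
Grundy values for pile C (subtraction set {3, 4, 7}):
k:     0  1  2  3  4  5  6  7  8  9 10 11
g(k):  0  0  0  1  1  1  2  2  2  3  0  0
So g(11) = 0.
The value of a disjunctive sum is the nim-sum of the parts.
Combined value = 1 ⊕ 0 ⊕ 0 = 1.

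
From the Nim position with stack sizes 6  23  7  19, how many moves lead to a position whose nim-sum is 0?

Nim-sum: 6 XOR 23 XOR 7 XOR 19 = 5.
The overall nim-sum is X = 5. A stack of size p has a winning move iff p XOR X < p (reduce it to p XOR X).
  6: 6 XOR 5 = 3 < 6 — winning move (to 3).
  23: 23 XOR 5 = 18 < 23 — winning move (to 18).
  7: 7 XOR 5 = 2 < 7 — winning move (to 2).
  19: 19 XOR 5 = 22 ≥ 19 — no move.
That gives 3 winning moves.

3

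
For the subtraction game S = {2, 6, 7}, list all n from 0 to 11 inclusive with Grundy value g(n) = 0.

0, 1, 4, 5, 9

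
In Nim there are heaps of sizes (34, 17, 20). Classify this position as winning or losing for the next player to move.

Nim-sum: 34 ^ 17 ^ 20 = 39.
The nim-sum is 39 ≠ 0, so this is an N-position: the player to move can win.

Winning position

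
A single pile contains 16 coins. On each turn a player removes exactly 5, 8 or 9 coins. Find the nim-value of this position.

0

Build the Grundy sequence with g(k) = mex{g(k−s) : s ∈ {5, 8, 9}, s ≤ k}:
k:     0  1  2  3  4  5  6  7  8  9 10 11 12 13 14 15 16
g(k):  0  0  0  0  0  1  1  1  1  1  2  2  2  2  0  0  0
So g(16) = 0.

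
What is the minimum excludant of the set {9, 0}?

0 is in the set but 1 is not, so the mex is 1.

1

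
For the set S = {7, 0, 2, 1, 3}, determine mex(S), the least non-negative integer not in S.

4

The values 0, 1, 2, 3 are all present; 4 is the first non-negative integer missing from the set.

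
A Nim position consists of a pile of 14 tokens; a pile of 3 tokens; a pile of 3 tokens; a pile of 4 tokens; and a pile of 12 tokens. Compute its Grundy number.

Bitwise XOR of the heap sizes:
  1110  (14)
  0011  (3)
  0011  (3)
  0100  (4)
  1100  (12)
  ----
  0110  (6)

6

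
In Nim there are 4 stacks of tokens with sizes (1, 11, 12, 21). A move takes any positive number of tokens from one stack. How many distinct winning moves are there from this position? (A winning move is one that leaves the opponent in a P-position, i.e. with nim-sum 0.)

Write each in binary and XOR column by column:
  00001  (1)
  01011  (11)
  01100  (12)
  10101  (21)
  -----
  10011  (19)
The overall nim-sum is X = 19. A stack of size p has a winning move iff p XOR X < p (reduce it to p XOR X).
  1: 1 XOR 19 = 18 ≥ 1 — no move.
  11: 11 XOR 19 = 24 ≥ 11 — no move.
  12: 12 XOR 19 = 31 ≥ 12 — no move.
  21: 21 XOR 19 = 6 < 21 — winning move (to 6).
That gives 1 winning move.

1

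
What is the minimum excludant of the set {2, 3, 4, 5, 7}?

0

0 is not in the set, so the mex is 0.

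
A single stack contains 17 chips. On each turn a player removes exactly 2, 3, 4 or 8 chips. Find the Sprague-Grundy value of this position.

2

Build the Grundy sequence with g(k) = mex{g(k−s) : s ∈ {2, 3, 4, 8}, s ≤ k}:
k:     0  1  2  3  4  5  6  7  8  9 10 11 12 13 14 15 16 17
g(k):  0  0  1  1  2  2  0  0  1  1  2  2  0  0  1  1  2  2
So g(17) = 2.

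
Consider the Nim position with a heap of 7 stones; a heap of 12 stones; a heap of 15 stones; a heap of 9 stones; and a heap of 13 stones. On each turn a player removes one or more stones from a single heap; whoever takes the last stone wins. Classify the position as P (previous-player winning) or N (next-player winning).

P-position

Nim-sum: 7 ^ 12 ^ 15 ^ 9 ^ 13 = 0.
The nim-sum is 0, so this is a P-position: the player to move is in a losing position under optimal play.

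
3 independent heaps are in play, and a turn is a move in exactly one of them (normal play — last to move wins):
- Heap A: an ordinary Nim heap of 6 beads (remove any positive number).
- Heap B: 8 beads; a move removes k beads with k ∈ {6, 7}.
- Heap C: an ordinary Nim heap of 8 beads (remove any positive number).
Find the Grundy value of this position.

Heap A is a plain Nim heap of size 6, so its Grundy value is 6.
For heap B, compute g(0), g(1), … with moves {6, 7}:
g(0) = mex{} = 0
g(1) = mex{} = 0
g(2) = mex{} = 0
g(3) = mex{} = 0
g(4) = mex{} = 0
g(5) = mex{} = 0
g(6) = mex{0} = 1
g(7) = mex{0} = 1
g(8) = mex{0} = 1
So g(8) = 1.
Heap C is a plain Nim heap of size 8, so its Grundy value is 8.
The value of a disjunctive sum is the nim-sum of the parts.
Combined value = 6 ⊕ 1 ⊕ 8 = 15.

15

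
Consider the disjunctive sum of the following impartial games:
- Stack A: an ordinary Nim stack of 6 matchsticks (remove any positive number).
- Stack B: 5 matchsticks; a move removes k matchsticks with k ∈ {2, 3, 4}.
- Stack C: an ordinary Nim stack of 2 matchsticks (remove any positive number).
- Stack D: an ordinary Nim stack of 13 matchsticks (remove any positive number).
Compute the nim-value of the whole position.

11

Stack A is a plain Nim stack of size 6, so its Grundy value is 6.
For stack B, compute g(0), g(1), … with moves {2, 3, 4}:
k:     0  1  2  3  4  5
g(k):  0  0  1  1  2  2
So g(5) = 2.
Stack C is a plain Nim stack of size 2, so its Grundy value is 2.
Stack D is a plain Nim stack of size 13, so its Grundy value is 13.
By the Sprague-Grundy theorem, the Grundy value of a sum of independent games is the XOR of the component values.
Combined value = 6 ⊕ 2 ⊕ 2 ⊕ 13 = 11.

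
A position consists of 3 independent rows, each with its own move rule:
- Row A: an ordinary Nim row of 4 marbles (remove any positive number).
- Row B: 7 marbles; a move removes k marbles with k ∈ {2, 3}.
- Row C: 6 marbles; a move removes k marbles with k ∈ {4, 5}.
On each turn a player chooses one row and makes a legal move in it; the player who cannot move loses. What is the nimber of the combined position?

Row A is a plain Nim row of size 4, so its Grundy value is 4.
Build the Grundy sequence for row B with g(k) = mex{g(k−s) : s ∈ {2, 3}, s ≤ k}:
k:     0  1  2  3  4  5  6  7
g(k):  0  0  1  1  2  0  0  1
So g(7) = 1.
Build the Grundy sequence for row C with g(k) = mex{g(k−s) : s ∈ {4, 5}, s ≤ k}:
k:     0  1  2  3  4  5  6
g(k):  0  0  0  0  1  1  1
So g(6) = 1.
The value of a disjunctive sum is the nim-sum of the parts.
Combined value = 4 XOR 1 XOR 1 = 4.

4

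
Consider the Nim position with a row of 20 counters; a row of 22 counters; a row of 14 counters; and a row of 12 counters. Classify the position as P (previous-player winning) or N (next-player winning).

Compute the nim-sum pairwise:
20 ⊕ 22 = 2
2 ⊕ 14 = 12
12 ⊕ 12 = 0
The nim-sum is 0, so this is a P-position: the player to move is in a losing position under optimal play.

P-position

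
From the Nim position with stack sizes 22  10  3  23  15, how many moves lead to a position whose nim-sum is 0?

3

Compute the nim-sum pairwise:
22 ⊕ 10 = 28
28 ⊕ 3 = 31
31 ⊕ 23 = 8
8 ⊕ 15 = 7
The overall nim-sum is X = 7. A stack of size p has a winning move iff p XOR X < p (reduce it to p XOR X).
  22: 22 XOR 7 = 17 < 22 — winning move (to 17).
  10: 10 XOR 7 = 13 ≥ 10 — no move.
  3: 3 XOR 7 = 4 ≥ 3 — no move.
  23: 23 XOR 7 = 16 < 23 — winning move (to 16).
  15: 15 XOR 7 = 8 < 15 — winning move (to 8).
That gives 3 winning moves.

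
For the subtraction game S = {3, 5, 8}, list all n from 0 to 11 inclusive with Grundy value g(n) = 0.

Compute g(0), g(1), … for moves {3, 5, 8}:
g(0) = mex{} = 0
g(1) = mex{} = 0
g(2) = mex{} = 0
g(3) = mex{0} = 1
g(4) = mex{0} = 1
g(5) = mex{0} = 1
g(6) = mex{0,1} = 2
g(7) = mex{0,1} = 2
g(8) = mex{0,1} = 2
g(9) = mex{0,1,2} = 3
g(10) = mex{0,1,2} = 3
g(11) = mex{1,2} = 0
The P-positions (g = 0) in 0..11 are 0, 1, 2, 11.

0, 1, 2, 11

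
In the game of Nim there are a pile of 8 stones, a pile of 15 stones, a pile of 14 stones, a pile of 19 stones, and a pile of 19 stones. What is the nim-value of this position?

Compute the nim-sum pairwise:
8 ⊕ 15 = 7
7 ⊕ 14 = 9
9 ⊕ 19 = 26
26 ⊕ 19 = 9

9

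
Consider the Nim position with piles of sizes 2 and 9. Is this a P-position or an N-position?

N-position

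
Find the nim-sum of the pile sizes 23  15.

Nim-sum: 23 XOR 15 = 24.

24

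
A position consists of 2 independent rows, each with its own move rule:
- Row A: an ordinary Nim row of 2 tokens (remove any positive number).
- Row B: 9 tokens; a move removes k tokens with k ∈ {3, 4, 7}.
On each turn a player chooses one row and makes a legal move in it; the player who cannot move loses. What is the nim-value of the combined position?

Row A is a plain Nim row of size 2, so its Grundy value is 2.
For row B, compute g(0), g(1), … with moves {3, 4, 7}:
k:     0  1  2  3  4  5  6  7  8  9
g(k):  0  0  0  1  1  1  2  2  2  3
So g(9) = 3.
The value of a disjunctive sum is the nim-sum of the parts.
Combined value = 2 XOR 3 = 1.

1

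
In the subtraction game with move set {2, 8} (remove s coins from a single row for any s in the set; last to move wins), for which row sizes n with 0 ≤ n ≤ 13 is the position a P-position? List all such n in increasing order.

Grundy values for subtraction set {2, 8}:
g(0) = mex{} = 0
g(1) = mex{} = 0
g(2) = mex{0} = 1
g(3) = mex{0} = 1
g(4) = mex{1} = 0
g(5) = mex{1} = 0
g(6) = mex{0} = 1
g(7) = mex{0} = 1
g(8) = mex{0,1} = 2
g(9) = mex{0,1} = 2
g(10) = mex{1,2} = 0
g(11) = mex{1,2} = 0
g(12) = mex{0} = 1
g(13) = mex{0} = 1
The P-positions (g = 0) in 0..13 are 0, 1, 4, 5, 10, 11.

0, 1, 4, 5, 10, 11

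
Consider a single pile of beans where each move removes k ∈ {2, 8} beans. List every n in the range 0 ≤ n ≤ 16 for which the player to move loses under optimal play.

0, 1, 4, 5, 10, 11, 14, 15

Build the Grundy sequence with g(k) = mex{g(k−s) : s ∈ {2, 8}, s ≤ k}:
k:     0  1  2  3  4  5  6  7  8  9 10 11 12 13 14 15 16
g(k):  0  0  1  1  0  0  1  1  2  2  0  0  1  1  0  0  1
The P-positions (g = 0) in 0..16 are 0, 1, 4, 5, 10, 11, 14, 15.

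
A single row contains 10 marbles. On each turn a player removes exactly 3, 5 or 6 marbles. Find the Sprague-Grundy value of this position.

Build the Grundy sequence with g(k) = mex{g(k−s) : s ∈ {3, 5, 6}, s ≤ k}:
k:     0  1  2  3  4  5  6  7  8  9 10
g(k):  0  0  0  1  1  1  2  2  2  0  0
So g(10) = 0.

0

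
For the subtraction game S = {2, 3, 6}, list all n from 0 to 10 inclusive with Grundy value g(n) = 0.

0, 1, 5, 9, 10

Compute g(0), g(1), … for moves {2, 3, 6}:
g(0) = mex{} = 0
g(1) = mex{} = 0
g(2) = mex{0} = 1
g(3) = mex{0} = 1
g(4) = mex{0,1} = 2
g(5) = mex{1} = 0
g(6) = mex{0,1,2} = 3
g(7) = mex{0,2} = 1
g(8) = mex{0,1,3} = 2
g(9) = mex{1,3} = 0
g(10) = mex{1,2} = 0
The P-positions (g = 0) in 0..10 are 0, 1, 5, 9, 10.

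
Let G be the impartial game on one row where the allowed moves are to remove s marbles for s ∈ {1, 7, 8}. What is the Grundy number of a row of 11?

3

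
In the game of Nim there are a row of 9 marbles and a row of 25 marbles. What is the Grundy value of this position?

Nim-sum: 9 ⊕ 25 = 16.

16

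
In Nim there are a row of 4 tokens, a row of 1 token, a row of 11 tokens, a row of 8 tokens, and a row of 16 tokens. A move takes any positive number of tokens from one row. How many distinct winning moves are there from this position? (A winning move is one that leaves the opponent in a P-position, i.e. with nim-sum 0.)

In binary:
  00100  (4)
  00001  (1)
  01011  (11)
  01000  (8)
  10000  (16)
  -----
  10110  (22)
The overall nim-sum is X = 22. A row of size p has a winning move iff p XOR X < p (reduce it to p XOR X).
  4: 4 XOR 22 = 18 ≥ 4 — no move.
  1: 1 XOR 22 = 23 ≥ 1 — no move.
  11: 11 XOR 22 = 29 ≥ 11 — no move.
  8: 8 XOR 22 = 30 ≥ 8 — no move.
  16: 16 XOR 22 = 6 < 16 — winning move (to 6).
That gives 1 winning move.

1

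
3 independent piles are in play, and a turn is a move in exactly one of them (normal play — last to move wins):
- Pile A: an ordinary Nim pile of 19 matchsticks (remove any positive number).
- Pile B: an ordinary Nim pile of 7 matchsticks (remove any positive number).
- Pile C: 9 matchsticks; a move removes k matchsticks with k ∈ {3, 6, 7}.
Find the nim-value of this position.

Pile A is a plain Nim pile of size 19, so its Grundy value is 19.
Pile B is a plain Nim pile of size 7, so its Grundy value is 7.
Build the Grundy sequence for pile C with g(k) = mex{g(k−s) : s ∈ {3, 6, 7}, s ≤ k}:
g(0) = mex{} = 0
g(1) = mex{} = 0
g(2) = mex{} = 0
g(3) = mex{0} = 1
g(4) = mex{0} = 1
g(5) = mex{0} = 1
g(6) = mex{0,1} = 2
g(7) = mex{0,1} = 2
g(8) = mex{0,1} = 2
g(9) = mex{0,1,2} = 3
So g(9) = 3.
By the Sprague-Grundy theorem, the Grundy value of a sum of independent games is the XOR of the component values.
Combined value = 19 ⊕ 7 ⊕ 3 = 23.

23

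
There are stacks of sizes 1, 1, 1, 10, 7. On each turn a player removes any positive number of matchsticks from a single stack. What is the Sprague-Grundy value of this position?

12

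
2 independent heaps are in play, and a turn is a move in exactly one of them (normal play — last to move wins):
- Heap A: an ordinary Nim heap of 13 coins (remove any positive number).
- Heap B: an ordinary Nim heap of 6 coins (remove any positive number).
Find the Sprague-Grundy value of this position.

11

Heap A is a plain Nim heap of size 13, so its Grundy value is 13.
Heap B is a plain Nim heap of size 6, so its Grundy value is 6.
The value of a disjunctive sum is the nim-sum of the parts.
Combined value = 13 XOR 6 = 11.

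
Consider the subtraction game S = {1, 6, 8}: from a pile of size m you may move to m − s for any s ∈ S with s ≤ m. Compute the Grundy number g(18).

0

Grundy values for subtraction set {1, 6, 8}:
k:     0  1  2  3  4  5  6  7  8  9 10 11 12 13 14 15 16 17 18
g(k):  0  1  0  1  0  1  2  0  1  0  1  0  1  2  0  1  0  1  0
So g(18) = 0.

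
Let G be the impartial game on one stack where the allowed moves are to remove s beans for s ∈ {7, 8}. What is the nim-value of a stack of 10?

1

Compute g(0), g(1), … for moves {7, 8}:
g(0) = mex{} = 0
g(1) = mex{} = 0
g(2) = mex{} = 0
g(3) = mex{} = 0
g(4) = mex{} = 0
g(5) = mex{} = 0
g(6) = mex{} = 0
g(7) = mex{0} = 1
g(8) = mex{0} = 1
g(9) = mex{0} = 1
g(10) = mex{0} = 1
So g(10) = 1.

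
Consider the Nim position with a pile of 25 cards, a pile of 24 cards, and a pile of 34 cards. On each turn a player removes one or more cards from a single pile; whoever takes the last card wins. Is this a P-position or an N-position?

N-position

Nim-sum: 25 XOR 24 XOR 34 = 35.
The nim-sum is 35 ≠ 0, so this is an N-position: the player to move can win.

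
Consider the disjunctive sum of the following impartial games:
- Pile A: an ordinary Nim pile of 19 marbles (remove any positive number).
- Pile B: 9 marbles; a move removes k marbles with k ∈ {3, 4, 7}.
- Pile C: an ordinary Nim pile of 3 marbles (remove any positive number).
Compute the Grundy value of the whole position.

19

Pile A is a plain Nim pile of size 19, so its Grundy value is 19.
Grundy values for pile B (subtraction set {3, 4, 7}):
k:     0  1  2  3  4  5  6  7  8  9
g(k):  0  0  0  1  1  1  2  2  2  3
So g(9) = 3.
Pile C is a plain Nim pile of size 3, so its Grundy value is 3.
The value of a disjunctive sum is the nim-sum of the parts.
Combined value = 19 XOR 3 XOR 3 = 19.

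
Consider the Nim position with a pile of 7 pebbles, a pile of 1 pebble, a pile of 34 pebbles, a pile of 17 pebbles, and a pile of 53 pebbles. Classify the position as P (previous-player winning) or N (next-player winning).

P-position

Compute the nim-sum pairwise:
7 ^ 1 = 6
6 ^ 34 = 36
36 ^ 17 = 53
53 ^ 53 = 0
The nim-sum is 0, so this is a P-position: the player to move is in a losing position under optimal play.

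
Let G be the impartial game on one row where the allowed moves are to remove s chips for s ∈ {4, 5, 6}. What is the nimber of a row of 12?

0

Compute g(0), g(1), … for moves {4, 5, 6}:
g(0) = mex{} = 0
g(1) = mex{} = 0
g(2) = mex{} = 0
g(3) = mex{} = 0
g(4) = mex{0} = 1
g(5) = mex{0} = 1
g(6) = mex{0} = 1
g(7) = mex{0} = 1
g(8) = mex{0,1} = 2
g(9) = mex{0,1} = 2
g(10) = mex{1} = 0
g(11) = mex{1} = 0
g(12) = mex{1,2} = 0
So g(12) = 0.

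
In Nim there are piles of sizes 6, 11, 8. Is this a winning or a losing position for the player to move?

Compute the nim-sum pairwise:
6 XOR 11 = 13
13 XOR 8 = 5
The nim-sum is 5 ≠ 0, so this is an N-position: the player to move can win.

Winning position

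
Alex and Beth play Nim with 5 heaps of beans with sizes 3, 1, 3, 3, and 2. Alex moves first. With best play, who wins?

Compute the nim-sum pairwise:
3 ⊕ 1 = 2
2 ⊕ 3 = 1
1 ⊕ 3 = 2
2 ⊕ 2 = 0
The nim-sum is 0, so this is a P-position: the player to move is in a losing position under optimal play; Alex is about to move from it and so loses — Beth wins.

Beth wins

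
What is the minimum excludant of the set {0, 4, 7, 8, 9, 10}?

1

0 is in the set but 1 is not, so the mex is 1.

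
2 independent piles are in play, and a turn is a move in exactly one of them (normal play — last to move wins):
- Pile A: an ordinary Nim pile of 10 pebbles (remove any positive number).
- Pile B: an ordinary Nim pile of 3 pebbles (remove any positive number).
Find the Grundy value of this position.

9

Pile A is a plain Nim pile of size 10, so its Grundy value is 10.
Pile B is a plain Nim pile of size 3, so its Grundy value is 3.
By the Sprague-Grundy theorem, the Grundy value of a sum of independent games is the XOR of the component values.
Combined value = 10 ⊕ 3 = 9.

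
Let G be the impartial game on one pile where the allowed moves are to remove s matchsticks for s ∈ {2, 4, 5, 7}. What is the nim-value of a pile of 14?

Compute g(0), g(1), … for moves {2, 4, 5, 7}:
g(0) = mex{} = 0
g(1) = mex{} = 0
g(2) = mex{0} = 1
g(3) = mex{0} = 1
g(4) = mex{0,1} = 2
g(5) = mex{0,1} = 2
g(6) = mex{0,1,2} = 3
g(7) = mex{0,1,2} = 3
g(8) = mex{0,1,2,3} = 4
g(9) = mex{1,2,3} = 0
g(10) = mex{1,2,3,4} = 0
g(11) = mex{0,2,3} = 1
g(12) = mex{0,2,3,4} = 1
g(13) = mex{0,1,3,4} = 2
g(14) = mex{0,1,3} = 2
So g(14) = 2.

2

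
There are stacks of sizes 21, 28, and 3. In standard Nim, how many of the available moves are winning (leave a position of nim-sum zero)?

In binary:
  10101  (21)
  11100  (28)
  00011  (3)
  -----
  01010  (10)
The overall nim-sum is X = 10. A stack of size p has a winning move iff p XOR X < p (reduce it to p XOR X).
  21: 21 XOR 10 = 31 ≥ 21 — no move.
  28: 28 XOR 10 = 22 < 28 — winning move (to 22).
  3: 3 XOR 10 = 9 ≥ 3 — no move.
That gives 1 winning move.

1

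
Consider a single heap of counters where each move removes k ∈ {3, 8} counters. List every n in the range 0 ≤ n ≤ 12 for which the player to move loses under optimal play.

0, 1, 2, 6, 7, 11, 12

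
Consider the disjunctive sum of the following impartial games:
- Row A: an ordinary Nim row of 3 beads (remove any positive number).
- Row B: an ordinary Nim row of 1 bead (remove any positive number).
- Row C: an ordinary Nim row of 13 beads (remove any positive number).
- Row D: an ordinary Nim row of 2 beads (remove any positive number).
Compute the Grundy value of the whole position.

13

Row A is a plain Nim row of size 3, so its Grundy value is 3.
Row B is a plain Nim row of size 1, so its Grundy value is 1.
Row C is a plain Nim row of size 13, so its Grundy value is 13.
Row D is a plain Nim row of size 2, so its Grundy value is 2.
By the Sprague-Grundy theorem, the Grundy value of a sum of independent games is the XOR of the component values.
Combined value = 3 XOR 1 XOR 13 XOR 2 = 13.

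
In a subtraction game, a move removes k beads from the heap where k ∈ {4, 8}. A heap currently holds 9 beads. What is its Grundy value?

Build the Grundy sequence with g(k) = mex{g(k−s) : s ∈ {4, 8}, s ≤ k}:
k:     0  1  2  3  4  5  6  7  8  9
g(k):  0  0  0  0  1  1  1  1  2  2
So g(9) = 2.

2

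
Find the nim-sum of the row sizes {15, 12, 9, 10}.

Compute the nim-sum pairwise:
15 XOR 12 = 3
3 XOR 9 = 10
10 XOR 10 = 0

0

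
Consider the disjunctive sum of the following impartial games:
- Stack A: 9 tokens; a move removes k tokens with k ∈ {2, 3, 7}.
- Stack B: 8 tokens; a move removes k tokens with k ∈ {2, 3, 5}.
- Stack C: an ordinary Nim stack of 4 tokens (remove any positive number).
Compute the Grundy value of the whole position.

6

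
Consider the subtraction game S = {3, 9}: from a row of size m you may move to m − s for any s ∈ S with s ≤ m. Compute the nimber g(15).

Build the Grundy sequence with g(k) = mex{g(k−s) : s ∈ {3, 9}, s ≤ k}:
k:     0  1  2  3  4  5  6  7  8  9 10 11 12 13 14 15
g(k):  0  0  0  1  1  1  0  0  0  1  1  1  0  0  0  1
So g(15) = 1.

1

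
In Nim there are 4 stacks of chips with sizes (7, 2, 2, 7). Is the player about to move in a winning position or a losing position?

Write each in binary and XOR column by column:
  111  (7)
  010  (2)
  010  (2)
  111  (7)
  ---
  000  (0)
The nim-sum is 0, so this is a P-position: the player to move is in a losing position under optimal play.

Losing position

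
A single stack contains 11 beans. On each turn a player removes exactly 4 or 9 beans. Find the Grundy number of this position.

2

Grundy values for subtraction set {4, 9}:
g(0) = mex{} = 0
g(1) = mex{} = 0
g(2) = mex{} = 0
g(3) = mex{} = 0
g(4) = mex{0} = 1
g(5) = mex{0} = 1
g(6) = mex{0} = 1
g(7) = mex{0} = 1
g(8) = mex{1} = 0
g(9) = mex{0,1} = 2
g(10) = mex{0,1} = 2
g(11) = mex{0,1} = 2
So g(11) = 2.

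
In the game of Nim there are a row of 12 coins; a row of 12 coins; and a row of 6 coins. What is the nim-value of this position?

6

Compute the nim-sum pairwise:
12 ⊕ 12 = 0
0 ⊕ 6 = 6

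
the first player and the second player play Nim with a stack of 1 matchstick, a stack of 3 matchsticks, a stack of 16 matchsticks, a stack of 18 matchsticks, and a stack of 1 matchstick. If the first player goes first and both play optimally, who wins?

Compute the nim-sum pairwise:
1 XOR 3 = 2
2 XOR 16 = 18
18 XOR 18 = 0
0 XOR 1 = 1
The nim-sum is 1 ≠ 0, so this is an N-position: the player to move can win; the first player has a winning move.

the first player wins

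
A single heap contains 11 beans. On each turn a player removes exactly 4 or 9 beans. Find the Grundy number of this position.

Grundy values for subtraction set {4, 9}:
k:     0  1  2  3  4  5  6  7  8  9 10 11
g(k):  0  0  0  0  1  1  1  1  0  2  2  2
So g(11) = 2.

2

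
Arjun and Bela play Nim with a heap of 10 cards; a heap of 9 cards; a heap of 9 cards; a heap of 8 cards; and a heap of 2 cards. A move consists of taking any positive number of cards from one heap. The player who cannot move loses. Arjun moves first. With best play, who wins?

Bela wins

Compute the nim-sum pairwise:
10 ^ 9 = 3
3 ^ 9 = 10
10 ^ 8 = 2
2 ^ 2 = 0
The nim-sum is 0, so this is a P-position: the player to move is in a losing position under optimal play; Arjun is about to move from it and so loses — Bela wins.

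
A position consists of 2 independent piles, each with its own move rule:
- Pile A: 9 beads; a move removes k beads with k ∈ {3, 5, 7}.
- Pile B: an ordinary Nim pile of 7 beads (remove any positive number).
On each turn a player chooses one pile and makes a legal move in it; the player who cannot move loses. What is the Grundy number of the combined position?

4

Grundy values for pile A (subtraction set {3, 5, 7}):
k:     0  1  2  3  4  5  6  7  8  9
g(k):  0  0  0  1  1  1  2  2  2  3
So g(9) = 3.
Pile B is a plain Nim pile of size 7, so its Grundy value is 7.
By the Sprague-Grundy theorem, the Grundy value of a sum of independent games is the XOR of the component values.
Combined value = 3 ⊕ 7 = 4.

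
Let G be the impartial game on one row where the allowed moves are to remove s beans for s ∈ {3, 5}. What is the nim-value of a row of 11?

Build the Grundy sequence with g(k) = mex{g(k−s) : s ∈ {3, 5}, s ≤ k}:
g(0) = mex{} = 0
g(1) = mex{} = 0
g(2) = mex{} = 0
g(3) = mex{0} = 1
g(4) = mex{0} = 1
g(5) = mex{0} = 1
g(6) = mex{0,1} = 2
g(7) = mex{0,1} = 2
g(8) = mex{1} = 0
g(9) = mex{1,2} = 0
g(10) = mex{1,2} = 0
g(11) = mex{0,2} = 1
So g(11) = 1.

1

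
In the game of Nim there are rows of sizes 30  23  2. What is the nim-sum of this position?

11

In binary:
  11110  (30)
  10111  (23)
  00010  (2)
  -----
  01011  (11)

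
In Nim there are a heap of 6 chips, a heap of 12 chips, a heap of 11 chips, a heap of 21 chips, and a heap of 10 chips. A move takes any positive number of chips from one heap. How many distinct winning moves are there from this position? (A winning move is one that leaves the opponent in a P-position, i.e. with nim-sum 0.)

1

Compute the nim-sum pairwise:
6 XOR 12 = 10
10 XOR 11 = 1
1 XOR 21 = 20
20 XOR 10 = 30
The overall nim-sum is X = 30. A heap of size p has a winning move iff p XOR X < p (reduce it to p XOR X).
  6: 6 XOR 30 = 24 ≥ 6 — no move.
  12: 12 XOR 30 = 18 ≥ 12 — no move.
  11: 11 XOR 30 = 21 ≥ 11 — no move.
  21: 21 XOR 30 = 11 < 21 — winning move (to 11).
  10: 10 XOR 30 = 20 ≥ 10 — no move.
That gives 1 winning move.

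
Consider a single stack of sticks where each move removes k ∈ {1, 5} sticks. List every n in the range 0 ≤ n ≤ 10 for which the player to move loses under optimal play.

0, 2, 4, 6, 8, 10

Compute g(0), g(1), … for moves {1, 5}:
g(0) = mex{} = 0
g(1) = mex{0} = 1
g(2) = mex{1} = 0
g(3) = mex{0} = 1
g(4) = mex{1} = 0
g(5) = mex{0} = 1
g(6) = mex{1} = 0
g(7) = mex{0} = 1
g(8) = mex{1} = 0
g(9) = mex{0} = 1
g(10) = mex{1} = 0
The P-positions (g = 0) in 0..10 are 0, 2, 4, 6, 8, 10.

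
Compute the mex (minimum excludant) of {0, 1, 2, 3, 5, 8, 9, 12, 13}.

The values 0, 1, 2, 3 are all present; 4 is the first non-negative integer missing from the set.

4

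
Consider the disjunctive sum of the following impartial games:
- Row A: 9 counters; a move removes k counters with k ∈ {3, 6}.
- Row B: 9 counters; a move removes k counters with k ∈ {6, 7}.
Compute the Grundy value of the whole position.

Build the Grundy sequence for row A with g(k) = mex{g(k−s) : s ∈ {3, 6}, s ≤ k}:
k:     0  1  2  3  4  5  6  7  8  9
g(k):  0  0  0  1  1  1  2  2  2  0
So g(9) = 0.
Build the Grundy sequence for row B with g(k) = mex{g(k−s) : s ∈ {6, 7}, s ≤ k}:
g(0) = mex{} = 0
g(1) = mex{} = 0
g(2) = mex{} = 0
g(3) = mex{} = 0
g(4) = mex{} = 0
g(5) = mex{} = 0
g(6) = mex{0} = 1
g(7) = mex{0} = 1
g(8) = mex{0} = 1
g(9) = mex{0} = 1
So g(9) = 1.
By the Sprague-Grundy theorem, the Grundy value of a sum of independent games is the XOR of the component values.
Combined value = 0 XOR 1 = 1.

1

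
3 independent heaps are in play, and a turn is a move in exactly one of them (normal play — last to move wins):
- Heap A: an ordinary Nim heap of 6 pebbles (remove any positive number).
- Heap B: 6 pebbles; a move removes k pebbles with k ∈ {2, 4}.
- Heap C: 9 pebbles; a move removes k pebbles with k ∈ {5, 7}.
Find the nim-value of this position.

7

Heap A is a plain Nim heap of size 6, so its Grundy value is 6.
For heap B, compute g(0), g(1), … with moves {2, 4}:
k:     0  1  2  3  4  5  6
g(k):  0  0  1  1  2  2  0
So g(6) = 0.
Grundy values for heap C (subtraction set {5, 7}):
k:     0  1  2  3  4  5  6  7  8  9
g(k):  0  0  0  0  0  1  1  1  1  1
So g(9) = 1.
By the Sprague-Grundy theorem, the Grundy value of a sum of independent games is the XOR of the component values.
Combined value = 6 ⊕ 0 ⊕ 1 = 7.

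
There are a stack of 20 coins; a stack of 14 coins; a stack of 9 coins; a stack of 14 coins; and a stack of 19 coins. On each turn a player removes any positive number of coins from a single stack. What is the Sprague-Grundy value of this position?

Nim-sum: 20 ⊕ 14 ⊕ 9 ⊕ 14 ⊕ 19 = 14.

14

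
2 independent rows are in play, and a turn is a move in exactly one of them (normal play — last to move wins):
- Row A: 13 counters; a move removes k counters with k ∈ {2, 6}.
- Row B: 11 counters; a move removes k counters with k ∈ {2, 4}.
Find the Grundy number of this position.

2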